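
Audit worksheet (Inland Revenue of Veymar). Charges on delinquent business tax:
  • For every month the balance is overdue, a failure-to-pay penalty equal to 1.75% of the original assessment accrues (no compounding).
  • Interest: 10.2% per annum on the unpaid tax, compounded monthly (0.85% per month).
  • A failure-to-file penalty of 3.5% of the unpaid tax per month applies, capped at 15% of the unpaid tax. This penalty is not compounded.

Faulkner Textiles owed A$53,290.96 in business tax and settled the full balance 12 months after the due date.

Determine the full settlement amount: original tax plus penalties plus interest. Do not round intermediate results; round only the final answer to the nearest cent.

A$78,172.84

Failure-to-file: 12 × 3.5% × A$53,290.96 = A$22,382.20…, capped at 15% × A$53,290.96 = A$7,993.64…
Failure-to-pay penalty = 1.75% × A$53,290.96 × 12 mo = A$11,191.10…
Interest: A$53,290.96 × ((1 + 0.0085)^12 − 1) = A$53,290.96 × 0.1069062… = A$5,697.1355…
Total = A$53,290.96 + A$19,184.7456 + A$5,697.1355… = A$78,172.84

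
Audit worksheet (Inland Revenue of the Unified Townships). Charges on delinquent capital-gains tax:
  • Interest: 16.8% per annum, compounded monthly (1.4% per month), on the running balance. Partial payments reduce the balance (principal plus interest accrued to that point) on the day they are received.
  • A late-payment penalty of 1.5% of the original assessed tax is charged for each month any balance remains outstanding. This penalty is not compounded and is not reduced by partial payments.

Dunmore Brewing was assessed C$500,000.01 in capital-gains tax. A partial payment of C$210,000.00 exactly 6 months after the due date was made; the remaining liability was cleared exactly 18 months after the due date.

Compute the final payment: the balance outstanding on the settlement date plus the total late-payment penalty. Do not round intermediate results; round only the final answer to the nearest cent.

Balance at month 6: C$500,000.0100 × (1 + 0.014)^6 = C$543,497.7406…
After C$210,000.00 payment: C$543,497.7406… − C$210,000.00 = C$333,497.7406…
Balance at month 18: C$333,497.7406… × (1 + 0.014)^12 = C$394,047.2999…
Penalty: 18 × 1.5% × C$500,000.01 = C$135,000.00…
Final settlement = outstanding balance + penalty = C$394,047.2999… + C$135,000.00… = C$529,047.30

C$529,047.30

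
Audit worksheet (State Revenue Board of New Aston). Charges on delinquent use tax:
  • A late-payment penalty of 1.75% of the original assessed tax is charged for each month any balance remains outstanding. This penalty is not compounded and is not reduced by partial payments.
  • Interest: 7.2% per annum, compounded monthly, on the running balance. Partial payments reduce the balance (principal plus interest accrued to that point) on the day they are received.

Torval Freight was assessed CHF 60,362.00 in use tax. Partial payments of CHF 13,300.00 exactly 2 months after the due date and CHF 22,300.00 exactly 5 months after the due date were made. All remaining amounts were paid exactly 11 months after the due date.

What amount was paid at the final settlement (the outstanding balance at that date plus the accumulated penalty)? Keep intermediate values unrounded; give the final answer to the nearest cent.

Monthly rate = 7.2% ÷ 12 = 0.6%
Balance at month 2: CHF 60,362.0000 × (1 + 0.006)^2 = CHF 61,088.5170…
After CHF 13,300.00 payment: CHF 61,088.5170… − CHF 13,300.00 = CHF 47,788.5170…
Balance at month 5: CHF 47,788.5170… × (1 + 0.006)^3 = CHF 48,653.8818…
After CHF 22,300.00 payment: CHF 48,653.8818… − CHF 22,300.00 = CHF 26,353.8818…
Balance at month 11: CHF 26,353.8818… × (1 + 0.006)^6 = CHF 27,316.9670…
Penalty: 11 × 1.75% × CHF 60,362.00 = CHF 11,619.69…
Final settlement = outstanding balance + penalty = CHF 27,316.9670… + CHF 11,619.69… = CHF 38,936.65

CHF 38,936.65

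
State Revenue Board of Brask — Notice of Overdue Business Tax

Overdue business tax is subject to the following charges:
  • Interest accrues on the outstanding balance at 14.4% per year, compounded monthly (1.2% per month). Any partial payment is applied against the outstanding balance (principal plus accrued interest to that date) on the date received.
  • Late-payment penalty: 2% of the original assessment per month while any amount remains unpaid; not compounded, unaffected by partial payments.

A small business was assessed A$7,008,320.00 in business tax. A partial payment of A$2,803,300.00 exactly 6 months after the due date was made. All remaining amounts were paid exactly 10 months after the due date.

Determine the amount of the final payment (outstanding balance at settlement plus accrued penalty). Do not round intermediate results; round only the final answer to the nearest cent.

Balance at month 6: A$7,008,320.0000 × (1 + 0.012)^6 = A$7,528,301.4091…
After A$2,803,300.00 payment: A$7,528,301.4091… − A$2,803,300.00 = A$4,725,001.4091…
Balance at month 10: A$4,725,001.4091… × (1 + 0.012)^4 = A$4,955,916.6351…
Penalty: 10 × 2% × A$7,008,320.00 = A$1,401,664.00
Final settlement = outstanding balance + penalty = A$4,955,916.6351… + A$1,401,664.00 = A$6,357,580.64

A$6,357,580.64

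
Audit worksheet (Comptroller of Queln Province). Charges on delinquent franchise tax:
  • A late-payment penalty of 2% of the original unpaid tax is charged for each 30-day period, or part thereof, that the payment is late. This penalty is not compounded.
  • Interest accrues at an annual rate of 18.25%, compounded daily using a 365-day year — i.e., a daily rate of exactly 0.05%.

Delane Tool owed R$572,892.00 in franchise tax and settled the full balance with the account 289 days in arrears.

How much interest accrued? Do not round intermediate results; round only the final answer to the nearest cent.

R$89,038.86

Interest: R$572,892.00 × ((1 + 0.0005)^289 − 1) = R$572,892.00 × 0.15541997… = R$89,038.8566…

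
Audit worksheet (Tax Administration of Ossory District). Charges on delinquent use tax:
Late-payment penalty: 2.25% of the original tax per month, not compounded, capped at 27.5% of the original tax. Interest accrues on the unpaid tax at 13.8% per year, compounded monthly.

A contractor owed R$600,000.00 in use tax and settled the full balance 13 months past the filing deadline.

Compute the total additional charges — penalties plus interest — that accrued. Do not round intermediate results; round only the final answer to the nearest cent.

Penalty (uncapped): 13 × 2.25% × R$600,000.00 = R$175,500.00; cap = 27.5% × R$600,000.00 = R$165,000.00 → penalty = R$165,000.00
Interest (13.8%/yr ÷ 12 = 1.15%/month): R$600,000.00 × ((1 + 0.0115)^13 − 1) = R$96,157.9431…
Penalties + interest = R$165,000.0000 + R$96,157.9431… = R$261,157.94

R$261,157.94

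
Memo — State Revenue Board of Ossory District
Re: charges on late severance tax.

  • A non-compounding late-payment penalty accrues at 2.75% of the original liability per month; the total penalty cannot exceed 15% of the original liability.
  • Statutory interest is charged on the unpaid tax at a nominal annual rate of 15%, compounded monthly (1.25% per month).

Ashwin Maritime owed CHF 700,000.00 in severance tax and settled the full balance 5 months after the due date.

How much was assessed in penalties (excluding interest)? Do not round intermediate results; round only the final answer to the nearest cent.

CHF 96,250.00

Penalty: 5 × 2.75% × CHF 700,000.00 = CHF 96,250.00 (below the 15% cap of CHF 105,000.00)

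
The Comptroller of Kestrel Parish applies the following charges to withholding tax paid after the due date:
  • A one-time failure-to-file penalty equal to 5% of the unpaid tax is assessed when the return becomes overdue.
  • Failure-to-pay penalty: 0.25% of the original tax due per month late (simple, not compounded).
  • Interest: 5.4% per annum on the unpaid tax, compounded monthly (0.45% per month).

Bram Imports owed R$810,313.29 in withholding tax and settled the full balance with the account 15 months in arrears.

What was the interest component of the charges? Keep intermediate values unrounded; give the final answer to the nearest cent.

R$56,453.13

Interest: R$810,313.29 × ((1 + 0.0045)^15 − 1) = R$810,313.29 × 0.0696683… = R$56,453.1309…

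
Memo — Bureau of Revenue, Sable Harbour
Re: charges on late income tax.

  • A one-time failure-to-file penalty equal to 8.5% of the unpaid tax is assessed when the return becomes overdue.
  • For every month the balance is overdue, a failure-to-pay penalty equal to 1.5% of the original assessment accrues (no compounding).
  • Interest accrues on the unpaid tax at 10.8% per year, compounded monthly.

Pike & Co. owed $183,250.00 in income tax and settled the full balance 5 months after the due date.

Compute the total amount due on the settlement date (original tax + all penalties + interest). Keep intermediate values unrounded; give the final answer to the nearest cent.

Failure-to-file penalty: 8.5% × $183,250.00 = $15,576.25
Failure-to-pay penalty: 5 × 1.5% × $183,250.00 = $13,743.75
Interest (10.8%/yr ÷ 12 = 0.9%/month): $183,250.00 × ((1 + 0.009)^5 − 1) = $8,396.0244…
Total = $183,250.00 + $29,320.0000 + $8,396.0244… = $220,966.02

$220,966.02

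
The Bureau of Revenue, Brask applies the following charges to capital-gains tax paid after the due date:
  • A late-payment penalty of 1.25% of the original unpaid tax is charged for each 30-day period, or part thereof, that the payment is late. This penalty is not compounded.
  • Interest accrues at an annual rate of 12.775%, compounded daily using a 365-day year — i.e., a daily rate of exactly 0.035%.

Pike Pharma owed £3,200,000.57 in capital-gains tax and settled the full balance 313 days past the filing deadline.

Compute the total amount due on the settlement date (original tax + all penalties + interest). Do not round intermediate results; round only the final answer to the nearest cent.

Penalty periods: ⌈313/30⌉ = 11; penalty = 11 × 1.25% × £3,200,000.57 = £440,000.08…
Interest: £3,200,000.57 × ((1 + 0.00035)^313 − 1) = £3,200,000.57 × 0.11575447… = £370,414.3787…
Total = £3,200,000.57 + £440,000.0784… + £370,414.3787… = £4,010,415.03

£4,010,415.03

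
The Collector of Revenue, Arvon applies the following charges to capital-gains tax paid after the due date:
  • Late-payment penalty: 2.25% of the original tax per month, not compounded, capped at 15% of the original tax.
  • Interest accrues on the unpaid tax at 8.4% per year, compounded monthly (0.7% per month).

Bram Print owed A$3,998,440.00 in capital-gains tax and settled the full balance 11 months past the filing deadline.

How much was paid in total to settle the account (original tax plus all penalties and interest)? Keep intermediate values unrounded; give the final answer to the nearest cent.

A$4,917,091.17

Penalty (uncapped): 11 × 2.25% × A$3,998,440.00 = A$989,613.90; cap = 15% × A$3,998,440.00 = A$599,766.00 → penalty = A$599,766.00
Interest: A$3,998,440.00 × ((1 + 0.007)^11 − 1) = A$3,998,440.00 × 0.0797524… = A$318,885.1669…
Total = A$3,998,440.00 + A$599,766.0000 + A$318,885.1669… = A$4,917,091.17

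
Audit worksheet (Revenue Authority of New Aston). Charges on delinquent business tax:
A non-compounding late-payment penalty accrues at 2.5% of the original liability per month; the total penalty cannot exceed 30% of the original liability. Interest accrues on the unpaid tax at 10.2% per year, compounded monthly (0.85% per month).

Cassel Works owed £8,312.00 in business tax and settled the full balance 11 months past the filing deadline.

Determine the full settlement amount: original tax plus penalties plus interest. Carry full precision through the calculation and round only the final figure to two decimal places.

£11,408.86

Penalty: 11 × 2.5% × £8,312.00 = £2,285.80 (below the 30% cap of £2,493.60)
Interest: £8,312.00 × ((1 + 0.0085)^11 − 1) = £8,312.00 × 0.0975768… = £811.0586…
Total = £8,312.00 + £2,285.8000 + £811.0586… = £11,408.86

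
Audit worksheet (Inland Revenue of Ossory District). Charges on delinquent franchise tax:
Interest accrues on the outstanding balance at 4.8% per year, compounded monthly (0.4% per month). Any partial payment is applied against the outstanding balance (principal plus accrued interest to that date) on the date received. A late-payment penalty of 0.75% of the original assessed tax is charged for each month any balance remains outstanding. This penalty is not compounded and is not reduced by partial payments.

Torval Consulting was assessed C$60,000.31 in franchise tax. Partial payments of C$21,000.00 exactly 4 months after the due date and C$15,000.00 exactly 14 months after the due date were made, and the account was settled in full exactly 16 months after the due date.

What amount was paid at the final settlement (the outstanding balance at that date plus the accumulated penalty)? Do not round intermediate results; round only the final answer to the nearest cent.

C$34,007.03

Balance at month 4: C$60,000.3100 × (1 + 0.004)^4 = C$60,966.0904…
After C$21,000.00 payment: C$60,966.0904… − C$21,000.00 = C$39,966.0904…
Balance at month 14: C$39,966.0904… × (1 + 0.004)^10 = C$41,593.8187…
After C$15,000.00 payment: C$41,593.8187… − C$15,000.00 = C$26,593.8187…
Balance at month 16: C$26,593.8187… × (1 + 0.004)^2 = C$26,806.9947…
Penalty: 16 × 0.75% × C$60,000.31 = C$7,200.04…
Final settlement = outstanding balance + penalty = C$26,806.9947… + C$7,200.04… = C$34,007.03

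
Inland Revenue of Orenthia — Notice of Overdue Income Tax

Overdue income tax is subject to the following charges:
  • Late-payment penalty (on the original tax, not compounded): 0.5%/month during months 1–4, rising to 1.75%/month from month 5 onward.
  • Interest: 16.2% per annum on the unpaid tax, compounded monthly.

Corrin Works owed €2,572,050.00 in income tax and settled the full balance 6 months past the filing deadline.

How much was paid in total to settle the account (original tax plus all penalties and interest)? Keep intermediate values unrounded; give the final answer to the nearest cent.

€2,929,007.99

Penalty, months 1–4: 4 × 0.5% × €2,572,050.00 = €51,441.00
Penalty, months 5–6: 2 × 1.75% × €2,572,050.00 = €90,021.75
Interest (16.2%/yr ÷ 12 = 1.35%/month): €2,572,050.00 × ((1 + 0.0135)^6 − 1) = €215,495.2442…
Total = €2,572,050.00 + €141,462.7500 + €215,495.2442… = €2,929,007.99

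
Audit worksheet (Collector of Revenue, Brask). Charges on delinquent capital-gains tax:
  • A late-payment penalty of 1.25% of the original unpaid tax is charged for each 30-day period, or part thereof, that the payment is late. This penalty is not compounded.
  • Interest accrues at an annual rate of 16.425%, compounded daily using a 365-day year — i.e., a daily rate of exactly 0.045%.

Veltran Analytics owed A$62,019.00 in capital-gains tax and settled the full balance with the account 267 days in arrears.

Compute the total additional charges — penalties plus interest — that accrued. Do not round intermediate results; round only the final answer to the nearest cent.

Penalty periods: ⌈267/30⌉ = 9; penalty = 9 × 1.25% × A$62,019.00 = A$6,977.14…
Interest: A$62,019.00 × ((1 + 0.00045)^267 − 1) = A$62,019.00 × 0.12763551… = A$7,915.8269…
Penalties + interest = A$6,977.1375 + A$7,915.8269… = A$14,892.96

A$14,892.96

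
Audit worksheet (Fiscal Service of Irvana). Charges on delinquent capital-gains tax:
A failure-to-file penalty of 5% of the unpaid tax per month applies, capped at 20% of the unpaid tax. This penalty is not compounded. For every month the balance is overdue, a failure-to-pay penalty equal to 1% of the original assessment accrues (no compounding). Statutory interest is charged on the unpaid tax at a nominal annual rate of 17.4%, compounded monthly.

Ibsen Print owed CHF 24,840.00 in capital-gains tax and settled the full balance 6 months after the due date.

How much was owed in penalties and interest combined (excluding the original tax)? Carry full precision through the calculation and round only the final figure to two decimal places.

Failure-to-file: 6 × 5% × CHF 24,840.00 = CHF 7,452.00, capped at 20% × CHF 24,840.00 = CHF 4,968.00
Failure-to-pay penalty: 6 × 1% × CHF 24,840.00 = CHF 1,490.40
Interest (17.4%/yr ÷ 12 = 1.45%/month): CHF 24,840.00 × ((1 + 0.0145)^6 − 1) = CHF 2,240.9503…
Penalties + interest = CHF 6,458.4000 + CHF 2,240.9503… = CHF 8,699.35

CHF 8,699.35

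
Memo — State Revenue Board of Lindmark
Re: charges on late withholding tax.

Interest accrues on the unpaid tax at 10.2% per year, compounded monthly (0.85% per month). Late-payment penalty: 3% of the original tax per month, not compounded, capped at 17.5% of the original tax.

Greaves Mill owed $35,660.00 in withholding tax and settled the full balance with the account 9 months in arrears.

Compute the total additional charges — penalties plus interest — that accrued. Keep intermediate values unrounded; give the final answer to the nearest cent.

$9,063.10

Penalty (uncapped): 9 × 3% × $35,660.00 = $9,628.20; cap = 17.5% × $35,660.00 = $6,240.50 → penalty = $6,240.50
Interest: $35,660.00 × ((1 + 0.0085)^9 − 1) = $35,660.00 × 0.0791532… = $2,822.6049…
Penalties + interest = $6,240.5000 + $2,822.6049… = $9,063.10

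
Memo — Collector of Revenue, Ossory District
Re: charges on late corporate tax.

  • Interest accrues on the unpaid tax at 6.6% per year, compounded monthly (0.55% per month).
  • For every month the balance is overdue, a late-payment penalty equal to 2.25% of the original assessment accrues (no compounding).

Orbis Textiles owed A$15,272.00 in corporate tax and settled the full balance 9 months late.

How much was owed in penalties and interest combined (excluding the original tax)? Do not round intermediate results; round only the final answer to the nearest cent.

A$3,865.39

Late-payment penalty = 2.25% × A$15,272.00 × 9 mo = A$3,092.58
Interest: A$15,272.00 × ((1 + 0.0055)^9 − 1) = A$15,272.00 × 0.0506031… = A$772.8104…
Penalties + interest = A$3,092.5800 + A$772.8104… = A$3,865.39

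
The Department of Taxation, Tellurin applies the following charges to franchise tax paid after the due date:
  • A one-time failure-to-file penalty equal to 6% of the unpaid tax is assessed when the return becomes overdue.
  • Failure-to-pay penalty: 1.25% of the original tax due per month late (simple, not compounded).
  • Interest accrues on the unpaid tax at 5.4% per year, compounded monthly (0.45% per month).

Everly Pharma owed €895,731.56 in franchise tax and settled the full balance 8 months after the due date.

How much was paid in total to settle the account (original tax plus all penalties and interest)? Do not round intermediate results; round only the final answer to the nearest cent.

€1,071,807.42

Failure-to-file penalty: 6% × €895,731.56 = €53,743.89…
Failure-to-pay penalty = 1.25% × €895,731.56 × 8 mo = €89,573.16…
Interest: €895,731.56 × ((1 + 0.0045)^8 − 1) = €895,731.56 × 0.0365721… = €32,758.8127…
Total = €895,731.56 + €143,317.0496 + €32,758.8127… = €1,071,807.42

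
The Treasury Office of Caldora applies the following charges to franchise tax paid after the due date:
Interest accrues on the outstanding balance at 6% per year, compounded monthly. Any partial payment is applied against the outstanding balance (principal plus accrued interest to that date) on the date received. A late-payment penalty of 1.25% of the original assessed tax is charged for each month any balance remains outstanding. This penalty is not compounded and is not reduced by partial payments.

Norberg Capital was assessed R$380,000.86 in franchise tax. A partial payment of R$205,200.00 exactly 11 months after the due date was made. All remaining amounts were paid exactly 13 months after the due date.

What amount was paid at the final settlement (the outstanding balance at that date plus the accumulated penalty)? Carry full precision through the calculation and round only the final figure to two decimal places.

R$259,948.68

Monthly rate = 6% ÷ 12 = 0.5%
Balance at month 11: R$380,000.8600 × (1 + 0.005)^11 = R$401,431.3249…
After R$205,200.00 payment: R$401,431.3249… − R$205,200.00 = R$196,231.3249…
Balance at month 13: R$196,231.3249… × (1 + 0.005)^2 = R$198,198.5440…
Penalty: 13 × 1.25% × R$380,000.86 = R$61,750.14…
Final settlement = outstanding balance + penalty = R$198,198.5440… + R$61,750.14… = R$259,948.68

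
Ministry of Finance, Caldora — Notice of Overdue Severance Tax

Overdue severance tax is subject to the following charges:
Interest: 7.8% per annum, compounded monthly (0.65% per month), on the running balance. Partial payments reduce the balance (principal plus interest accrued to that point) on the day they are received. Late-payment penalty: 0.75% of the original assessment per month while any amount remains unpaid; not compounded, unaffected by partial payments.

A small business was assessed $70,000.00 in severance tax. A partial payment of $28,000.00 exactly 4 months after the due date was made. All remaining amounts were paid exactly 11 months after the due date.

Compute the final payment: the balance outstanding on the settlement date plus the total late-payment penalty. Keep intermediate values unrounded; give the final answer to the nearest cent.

$51,646.76

Balance at month 4: $70,000.0000 × (1 + 0.0065)^4 = $71,837.8220…
After $28,000.00 payment: $71,837.8220… − $28,000.00 = $43,837.8220…
Balance at month 11: $43,837.8220… × (1 + 0.0065)^7 = $45,871.7621…
Penalty: 11 × 0.75% × $70,000.00 = $5,775.00
Final settlement = outstanding balance + penalty = $45,871.7621… + $5,775.00 = $51,646.76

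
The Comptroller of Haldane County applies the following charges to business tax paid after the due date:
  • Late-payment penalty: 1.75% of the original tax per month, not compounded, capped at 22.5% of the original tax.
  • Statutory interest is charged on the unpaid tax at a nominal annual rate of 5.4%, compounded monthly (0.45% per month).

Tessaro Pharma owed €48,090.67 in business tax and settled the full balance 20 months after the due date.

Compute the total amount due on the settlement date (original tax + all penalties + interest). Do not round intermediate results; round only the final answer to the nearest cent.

Penalty (uncapped): 20 × 1.75% × €48,090.67 = €16,831.73…; cap = 22.5% × €48,090.67 = €10,820.40… → penalty = €10,820.40…
Interest: €48,090.67 × ((1 + 0.0045)^20 − 1) = €48,090.67 × 0.0939534… = €4,518.2819…
Total = €48,090.67 + €10,820.4008… + €4,518.2819… = €63,429.35

€63,429.35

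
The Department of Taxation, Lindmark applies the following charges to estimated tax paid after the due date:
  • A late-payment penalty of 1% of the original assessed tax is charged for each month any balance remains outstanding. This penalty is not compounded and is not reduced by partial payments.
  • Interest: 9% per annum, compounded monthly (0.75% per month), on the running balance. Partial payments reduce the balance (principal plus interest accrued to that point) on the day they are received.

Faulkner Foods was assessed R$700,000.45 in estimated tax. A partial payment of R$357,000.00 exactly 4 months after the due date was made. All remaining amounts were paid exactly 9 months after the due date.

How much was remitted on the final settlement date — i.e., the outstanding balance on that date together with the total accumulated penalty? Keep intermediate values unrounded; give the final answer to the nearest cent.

Balance at month 4: R$700,000.4500 × (1 + 0.0075)^4 = R$721,237.8971…
After R$357,000.00 payment: R$721,237.8971… − R$357,000.00 = R$364,237.8971…
Balance at month 9: R$364,237.8971… × (1 + 0.0075)^5 = R$378,103.2445…
Penalty: 9 × 1% × R$700,000.45 = R$63,000.04…
Final settlement = outstanding balance + penalty = R$378,103.2445… + R$63,000.04… = R$441,103.28

R$441,103.28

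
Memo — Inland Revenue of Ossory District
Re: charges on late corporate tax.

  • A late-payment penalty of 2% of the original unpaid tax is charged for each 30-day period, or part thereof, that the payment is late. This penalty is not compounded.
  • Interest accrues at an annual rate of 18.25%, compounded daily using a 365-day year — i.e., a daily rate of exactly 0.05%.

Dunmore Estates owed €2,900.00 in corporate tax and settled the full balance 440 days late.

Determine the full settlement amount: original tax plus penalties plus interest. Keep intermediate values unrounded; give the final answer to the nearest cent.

€4,483.42

Penalty periods: ⌈440/30⌉ = 15; penalty = 15 × 2% × €2,900.00 = €870.00
Interest: €2,900.00 × ((1 + 0.0005)^440 − 1) = €2,900.00 × 0.24600822… = €713.4238…
Total = €2,900.00 + €870.0000 + €713.4238… = €4,483.42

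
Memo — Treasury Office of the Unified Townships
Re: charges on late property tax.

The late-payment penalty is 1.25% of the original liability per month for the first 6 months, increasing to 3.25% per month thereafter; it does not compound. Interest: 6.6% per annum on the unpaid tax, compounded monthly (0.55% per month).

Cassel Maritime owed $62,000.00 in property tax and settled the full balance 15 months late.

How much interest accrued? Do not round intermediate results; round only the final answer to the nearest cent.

Interest: $62,000.00 × ((1 + 0.0055)^15 − 1) = $62,000.00 × 0.0857532… = $5,316.6993…

$5,316.70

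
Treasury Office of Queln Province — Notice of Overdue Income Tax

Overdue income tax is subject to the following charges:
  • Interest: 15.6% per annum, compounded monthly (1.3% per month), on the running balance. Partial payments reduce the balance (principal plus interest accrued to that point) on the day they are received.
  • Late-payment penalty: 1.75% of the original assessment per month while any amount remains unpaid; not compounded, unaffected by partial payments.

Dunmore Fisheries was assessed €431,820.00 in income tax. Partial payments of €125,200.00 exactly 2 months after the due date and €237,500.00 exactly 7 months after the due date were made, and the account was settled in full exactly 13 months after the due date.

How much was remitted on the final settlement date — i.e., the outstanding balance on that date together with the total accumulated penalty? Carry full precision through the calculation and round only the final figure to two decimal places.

Balance at month 2: €431,820.0000 × (1 + 0.013)^2 = €443,120.2976…
After €125,200.00 payment: €443,120.2976… − €125,200.00 = €317,920.2976…
Balance at month 7: €317,920.2976… × (1 + 0.013)^5 = €339,129.4325…
After €237,500.00 payment: €339,129.4325… − €237,500.00 = €101,629.4325…
Balance at month 13: €101,629.4325… × (1 + 0.013)^6 = €109,818.6682…
Penalty: 13 × 1.75% × €431,820.00 = €98,239.05
Final settlement = outstanding balance + penalty = €109,818.6682… + €98,239.05 = €208,057.72

€208,057.72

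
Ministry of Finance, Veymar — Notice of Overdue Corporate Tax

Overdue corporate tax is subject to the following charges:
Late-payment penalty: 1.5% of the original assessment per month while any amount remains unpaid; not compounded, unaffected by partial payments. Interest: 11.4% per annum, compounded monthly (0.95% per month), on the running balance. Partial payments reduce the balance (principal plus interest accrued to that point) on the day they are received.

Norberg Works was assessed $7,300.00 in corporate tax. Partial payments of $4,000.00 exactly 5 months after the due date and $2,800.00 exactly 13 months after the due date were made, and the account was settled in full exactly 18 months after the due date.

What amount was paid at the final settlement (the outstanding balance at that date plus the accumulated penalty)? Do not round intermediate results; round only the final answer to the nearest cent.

Balance at month 5: $7,300.0000 × (1 + 0.0095)^5 = $7,653.4011…
After $4,000.00 payment: $7,653.4011… − $4,000.00 = $3,653.4011…
Balance at month 13: $3,653.4011… × (1 + 0.0095)^8 = $3,940.4693…
After $2,800.00 payment: $3,940.4693… − $2,800.00 = $1,140.4693…
Balance at month 18: $1,140.4693… × (1 + 0.0095)^5 = $1,195.6807…
Penalty: 18 × 1.5% × $7,300.00 = $1,971.00
Final settlement = outstanding balance + penalty = $1,195.6807… + $1,971.00 = $3,166.68

$3,166.68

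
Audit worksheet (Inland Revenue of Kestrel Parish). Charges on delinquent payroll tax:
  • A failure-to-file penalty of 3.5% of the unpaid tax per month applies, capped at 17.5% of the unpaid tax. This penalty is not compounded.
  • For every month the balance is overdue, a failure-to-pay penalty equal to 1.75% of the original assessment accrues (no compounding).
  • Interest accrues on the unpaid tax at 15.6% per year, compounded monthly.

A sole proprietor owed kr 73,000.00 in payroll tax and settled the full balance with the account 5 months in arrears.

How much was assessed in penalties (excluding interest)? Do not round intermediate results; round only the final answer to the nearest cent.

Failure-to-file: 5 × 3.5% × kr 73,000.00 = kr 12,775.00, capped at 17.5% × kr 73,000.00 = kr 12,775.00
Failure-to-pay penalty = 1.75% × kr 73,000.00 × 5 mo = kr 6,387.50
Total penalty = kr 12,775.00 + kr 6,387.50 = kr 19,162.50

kr 19,162.50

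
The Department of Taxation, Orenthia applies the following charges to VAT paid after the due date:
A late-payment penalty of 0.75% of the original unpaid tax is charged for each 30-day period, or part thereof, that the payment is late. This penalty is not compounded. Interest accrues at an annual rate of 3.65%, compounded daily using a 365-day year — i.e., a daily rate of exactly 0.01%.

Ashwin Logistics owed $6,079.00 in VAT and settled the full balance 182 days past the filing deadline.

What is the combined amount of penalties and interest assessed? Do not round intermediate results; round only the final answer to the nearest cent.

$430.79

Penalty periods: ⌈182/30⌉ = 7; penalty = 7 × 0.75% × $6,079.00 = $319.15…
Interest: $6,079.00 × ((1 + 0.0001)^182 − 1) = $6,079.00 × 0.01836570… = $111.6451…
Penalties + interest = $319.1475 + $111.6451… = $430.79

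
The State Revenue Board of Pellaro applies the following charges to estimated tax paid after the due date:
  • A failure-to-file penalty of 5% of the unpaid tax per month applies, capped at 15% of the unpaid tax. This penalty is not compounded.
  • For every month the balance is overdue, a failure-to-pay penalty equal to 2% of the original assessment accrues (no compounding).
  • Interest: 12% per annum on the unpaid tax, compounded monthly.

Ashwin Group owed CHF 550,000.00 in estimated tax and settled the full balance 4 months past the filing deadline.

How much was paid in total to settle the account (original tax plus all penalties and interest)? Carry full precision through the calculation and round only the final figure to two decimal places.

Failure-to-file: 4 × 5% × CHF 550,000.00 = CHF 110,000.00, capped at 15% × CHF 550,000.00 = CHF 82,500.00
Failure-to-pay penalty = 2% × CHF 550,000.00 × 4 mo = CHF 44,000.00
Interest (12%/yr ÷ 12 = 1%/month): CHF 550,000.00 × ((1 + 0.01)^4 − 1) = CHF 22,332.2055
Total = CHF 550,000.00 + CHF 126,500.0000 + CHF 22,332.2055 = CHF 698,832.21

CHF 698,832.21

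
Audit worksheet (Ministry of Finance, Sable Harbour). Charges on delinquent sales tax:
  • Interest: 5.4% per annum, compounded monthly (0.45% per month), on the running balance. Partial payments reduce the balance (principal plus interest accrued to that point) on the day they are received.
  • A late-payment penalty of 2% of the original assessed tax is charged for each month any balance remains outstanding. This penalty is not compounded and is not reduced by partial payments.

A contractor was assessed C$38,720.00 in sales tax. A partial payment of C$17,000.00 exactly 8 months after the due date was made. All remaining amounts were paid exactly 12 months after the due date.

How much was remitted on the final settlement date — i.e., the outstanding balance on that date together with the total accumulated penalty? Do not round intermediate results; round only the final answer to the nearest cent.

Balance at month 8: C$38,720.0000 × (1 + 0.0045)^8 = C$40,136.0729…
After C$17,000.00 payment: C$40,136.0729… − C$17,000.00 = C$23,136.0729…
Balance at month 12: C$23,136.0729… × (1 + 0.0045)^4 = C$23,555.3417…
Penalty: 12 × 2% × C$38,720.00 = C$9,292.80
Final settlement = outstanding balance + penalty = C$23,555.3417… + C$9,292.80 = C$32,848.14

C$32,848.14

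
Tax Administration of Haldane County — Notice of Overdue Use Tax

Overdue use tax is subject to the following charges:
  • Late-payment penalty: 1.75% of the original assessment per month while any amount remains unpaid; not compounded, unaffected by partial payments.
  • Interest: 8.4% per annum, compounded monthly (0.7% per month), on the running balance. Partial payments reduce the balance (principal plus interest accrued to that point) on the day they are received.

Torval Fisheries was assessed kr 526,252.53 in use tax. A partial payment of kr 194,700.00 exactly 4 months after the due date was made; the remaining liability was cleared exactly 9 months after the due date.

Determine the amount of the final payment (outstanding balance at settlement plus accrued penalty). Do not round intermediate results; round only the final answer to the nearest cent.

Balance at month 4: kr 526,252.5300 × (1 + 0.007)^4 = kr 541,143.0424…
After kr 194,700.00 payment: kr 541,143.0424… − kr 194,700.00 = kr 346,443.0424…
Balance at month 9: kr 346,443.0424… × (1 + 0.007)^5 = kr 358,739.4984…
Penalty: 9 × 1.75% × kr 526,252.53 = kr 82,884.77…
Final settlement = outstanding balance + penalty = kr 358,739.4984… + kr 82,884.77… = kr 441,624.27

kr 441,624.27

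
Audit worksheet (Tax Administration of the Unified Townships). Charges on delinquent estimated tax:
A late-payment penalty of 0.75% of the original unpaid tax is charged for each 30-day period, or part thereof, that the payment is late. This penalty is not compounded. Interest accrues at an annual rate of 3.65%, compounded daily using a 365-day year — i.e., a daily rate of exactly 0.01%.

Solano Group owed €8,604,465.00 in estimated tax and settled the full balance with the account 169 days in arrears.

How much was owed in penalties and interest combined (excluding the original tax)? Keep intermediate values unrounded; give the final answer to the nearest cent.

Penalty periods: ⌈169/30⌉ = 6; penalty = 6 × 0.75% × €8,604,465.00 = €387,200.93…
Interest: €8,604,465.00 × ((1 + 0.0001)^169 − 1) = €8,604,465.00 × 0.01704275… = €146,643.7763…
Penalties + interest = €387,200.9250 + €146,643.7763… = €533,844.70

€533,844.70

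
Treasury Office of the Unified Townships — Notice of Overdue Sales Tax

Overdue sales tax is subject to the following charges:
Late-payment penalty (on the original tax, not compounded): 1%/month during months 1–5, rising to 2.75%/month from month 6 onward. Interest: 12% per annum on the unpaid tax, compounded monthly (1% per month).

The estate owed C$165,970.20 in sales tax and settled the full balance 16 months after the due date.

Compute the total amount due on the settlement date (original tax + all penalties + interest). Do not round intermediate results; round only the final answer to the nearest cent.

C$253,117.61

Penalty, months 1–5: 5 × 1% × C$165,970.20 = C$8,298.51
Penalty, months 6–16: 11 × 2.75% × C$165,970.20 = C$50,205.99…
Interest: C$165,970.20 × ((1 + 0.01)^16 − 1) = C$165,970.20 × 0.1725786… = C$28,642.9122…
Total = C$165,970.20 + C$58,504.4955 + C$28,642.9122… = C$253,117.61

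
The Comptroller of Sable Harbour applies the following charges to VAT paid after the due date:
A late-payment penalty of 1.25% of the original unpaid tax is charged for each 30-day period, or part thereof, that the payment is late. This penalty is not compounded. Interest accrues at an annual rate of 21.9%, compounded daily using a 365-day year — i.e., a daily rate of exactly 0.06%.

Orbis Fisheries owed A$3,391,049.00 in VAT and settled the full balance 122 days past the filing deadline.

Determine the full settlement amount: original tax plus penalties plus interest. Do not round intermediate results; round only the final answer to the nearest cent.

Penalty periods: ⌈122/30⌉ = 5; penalty = 5 × 1.25% × A$3,391,049.00 = A$211,940.56…
Interest: A$3,391,049.00 × ((1 + 0.0006)^122 − 1) = A$3,391,049.00 × 0.07592209… = A$257,455.5154…
Total = A$3,391,049.00 + A$211,940.5625 + A$257,455.5154… = A$3,860,445.08

A$3,860,445.08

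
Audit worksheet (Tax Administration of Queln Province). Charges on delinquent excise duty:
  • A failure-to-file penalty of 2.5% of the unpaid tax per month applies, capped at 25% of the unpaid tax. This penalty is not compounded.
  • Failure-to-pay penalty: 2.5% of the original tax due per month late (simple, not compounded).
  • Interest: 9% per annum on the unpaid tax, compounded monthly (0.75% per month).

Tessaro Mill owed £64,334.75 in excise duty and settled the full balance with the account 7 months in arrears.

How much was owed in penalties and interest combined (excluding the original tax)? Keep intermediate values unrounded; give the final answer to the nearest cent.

£25,971.69

Failure-to-file: 7 × 2.5% × £64,334.75 = £11,258.58… (under the 25% cap)
Failure-to-pay penalty = 2.5% × £64,334.75 × 7 mo = £11,258.58…
Interest: £64,334.75 × ((1 + 0.0075)^7 − 1) = £64,334.75 × 0.0536961… = £3,454.5269…
Penalties + interest = £22,517.1625 + £3,454.5269… = £25,971.69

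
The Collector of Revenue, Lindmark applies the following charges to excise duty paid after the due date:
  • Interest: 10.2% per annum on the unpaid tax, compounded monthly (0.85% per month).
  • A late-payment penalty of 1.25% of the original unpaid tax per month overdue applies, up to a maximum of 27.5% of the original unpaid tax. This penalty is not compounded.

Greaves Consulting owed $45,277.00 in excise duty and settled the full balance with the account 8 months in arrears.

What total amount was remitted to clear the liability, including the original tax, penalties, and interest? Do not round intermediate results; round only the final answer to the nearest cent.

Penalty: 8 × 1.25% × $45,277.00 = $4,527.70 (below the 27.5% cap of $12,451.18…)
Interest: $45,277.00 × ((1 + 0.0085)^8 − 1) = $45,277.00 × 0.0700578… = $3,172.0051…
Total = $45,277.00 + $4,527.7000 + $3,172.0051… = $52,976.71

$52,976.71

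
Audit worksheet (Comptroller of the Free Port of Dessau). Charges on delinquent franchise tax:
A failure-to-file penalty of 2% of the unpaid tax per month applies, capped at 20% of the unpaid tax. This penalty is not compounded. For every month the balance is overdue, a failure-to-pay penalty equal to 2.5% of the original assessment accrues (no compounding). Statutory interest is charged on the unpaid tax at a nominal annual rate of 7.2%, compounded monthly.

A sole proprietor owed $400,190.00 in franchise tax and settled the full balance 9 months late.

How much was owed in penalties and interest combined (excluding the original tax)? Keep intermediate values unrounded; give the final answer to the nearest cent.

$184,213.18

Failure-to-file: 9 × 2% × $400,190.00 = $72,034.20 (under the 20% cap)
Failure-to-pay penalty: 9 × 2.5% × $400,190.00 = $90,042.75
Interest (7.2%/yr ÷ 12 = 0.6%/month): $400,190.00 × ((1 + 0.006)^9 − 1) = $22,136.2330…
Penalties + interest = $162,076.9500 + $22,136.2330… = $184,213.18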